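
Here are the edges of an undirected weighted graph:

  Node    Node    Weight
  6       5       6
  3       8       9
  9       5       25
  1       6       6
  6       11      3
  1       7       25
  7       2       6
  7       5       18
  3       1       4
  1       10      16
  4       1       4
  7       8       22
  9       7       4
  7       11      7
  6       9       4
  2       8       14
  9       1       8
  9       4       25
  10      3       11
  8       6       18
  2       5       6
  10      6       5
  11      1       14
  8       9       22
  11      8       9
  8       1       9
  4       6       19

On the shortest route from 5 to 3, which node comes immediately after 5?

Enumerating some paths:
5 - 6 - 1 - 3: 6+6+4 = 16
5 - 6 - 9 - 1 - 3: 6+4+8+4 = 22
The minimum is 16 via 5 - 6 - 1 - 3.
So from 5 the first move is to 6.

6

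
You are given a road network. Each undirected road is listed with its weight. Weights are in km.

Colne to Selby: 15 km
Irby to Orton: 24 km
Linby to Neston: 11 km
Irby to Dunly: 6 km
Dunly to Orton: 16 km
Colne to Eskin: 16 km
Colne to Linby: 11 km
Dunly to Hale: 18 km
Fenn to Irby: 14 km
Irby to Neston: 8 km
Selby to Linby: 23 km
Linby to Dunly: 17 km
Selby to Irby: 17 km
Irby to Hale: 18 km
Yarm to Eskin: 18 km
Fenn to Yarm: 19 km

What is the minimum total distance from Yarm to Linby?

Shortest distances from Yarm:
Yarm: 0
Eskin: 18  (via Yarm)
Fenn: 19  (via Yarm)
Irby: 33  (via Fenn)
Colne: 34  (via Eskin)
Dunly: 39  (via Irby)
Neston: 41  (via Irby)
Linby: 45  (via Colne)
Shortest route: Yarm → Eskin → Colne → Linby = 45 km.

45 km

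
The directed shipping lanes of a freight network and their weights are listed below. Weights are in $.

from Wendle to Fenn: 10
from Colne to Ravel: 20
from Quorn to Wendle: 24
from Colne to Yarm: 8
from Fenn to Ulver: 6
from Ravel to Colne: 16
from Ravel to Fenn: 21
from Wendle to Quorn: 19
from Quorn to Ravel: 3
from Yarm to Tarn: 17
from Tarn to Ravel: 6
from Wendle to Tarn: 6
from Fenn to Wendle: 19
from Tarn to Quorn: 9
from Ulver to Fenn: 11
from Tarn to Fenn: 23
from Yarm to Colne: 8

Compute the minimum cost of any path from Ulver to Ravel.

Candidate routes:
Ulver–Fenn–Wendle–Quorn–Ravel: 11+19+19+3 = 52
Ulver–Fenn–Wendle–Tarn–Quorn–Ravel: 11+19+6+9+3 = 48
Ulver–Fenn–Wendle–Tarn–Ravel: 11+19+6+6 = 42
The minimum is $42 via Ulver–Fenn–Wendle–Tarn–Ravel.

$42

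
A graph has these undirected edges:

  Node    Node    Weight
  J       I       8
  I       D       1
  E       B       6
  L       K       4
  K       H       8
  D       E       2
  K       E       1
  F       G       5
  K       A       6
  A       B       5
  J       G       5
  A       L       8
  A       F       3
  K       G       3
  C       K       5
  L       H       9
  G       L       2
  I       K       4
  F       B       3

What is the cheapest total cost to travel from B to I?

Enumerating some paths:
B–E–K–I: 6+1+4 = 11
B–E–D–I: 6+2+1 = 9
Cheapest is B–E–D–I at 9.

9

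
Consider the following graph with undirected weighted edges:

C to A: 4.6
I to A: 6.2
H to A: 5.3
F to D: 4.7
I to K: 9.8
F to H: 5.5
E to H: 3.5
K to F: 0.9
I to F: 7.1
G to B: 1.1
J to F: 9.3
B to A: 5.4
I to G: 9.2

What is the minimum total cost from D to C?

20.1

Shortest distances from D:
D: 0
F: 4.7  (via D)
K: 5.6  (via F)
H: 10.2  (via F)
I: 11.8  (via F)
E: 13.7  (via H)
J: 14  (via F)
A: 15.5  (via H)
C: 20.1  (via A)
Shortest route: D → F → H → A → C = 20.1.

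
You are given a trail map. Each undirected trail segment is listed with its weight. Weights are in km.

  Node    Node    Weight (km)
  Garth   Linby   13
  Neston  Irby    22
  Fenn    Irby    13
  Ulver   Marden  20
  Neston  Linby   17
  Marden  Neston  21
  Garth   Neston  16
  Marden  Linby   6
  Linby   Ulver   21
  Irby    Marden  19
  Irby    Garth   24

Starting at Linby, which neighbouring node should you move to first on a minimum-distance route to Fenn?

Candidate routes:
Linby → Marden → Irby → Fenn: 6+19+13 = 38
Linby → Garth → Irby → Fenn: 13+24+13 = 50
The minimum is 38 km via Linby → Marden → Irby → Fenn.
So from Linby the first move is to Marden.

Marden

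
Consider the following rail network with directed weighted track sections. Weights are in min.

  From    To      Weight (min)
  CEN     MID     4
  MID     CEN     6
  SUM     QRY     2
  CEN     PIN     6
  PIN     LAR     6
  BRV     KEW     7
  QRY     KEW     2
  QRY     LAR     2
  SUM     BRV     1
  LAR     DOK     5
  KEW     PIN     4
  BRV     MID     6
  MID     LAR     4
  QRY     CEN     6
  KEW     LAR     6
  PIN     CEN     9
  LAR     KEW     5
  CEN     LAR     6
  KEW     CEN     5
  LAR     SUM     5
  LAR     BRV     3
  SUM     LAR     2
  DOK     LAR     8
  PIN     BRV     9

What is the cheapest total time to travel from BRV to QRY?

17 min

Shortest distances from BRV:
BRV: 0
MID: 6  (via BRV)
KEW: 7  (via BRV)
LAR: 10  (via MID)
PIN: 11  (via KEW)
CEN: 12  (via MID)
DOK: 15  (via LAR)
SUM: 15  (via LAR)
QRY: 17  (via SUM)
Shortest route: BRV–MID–LAR–SUM–QRY = 17 min.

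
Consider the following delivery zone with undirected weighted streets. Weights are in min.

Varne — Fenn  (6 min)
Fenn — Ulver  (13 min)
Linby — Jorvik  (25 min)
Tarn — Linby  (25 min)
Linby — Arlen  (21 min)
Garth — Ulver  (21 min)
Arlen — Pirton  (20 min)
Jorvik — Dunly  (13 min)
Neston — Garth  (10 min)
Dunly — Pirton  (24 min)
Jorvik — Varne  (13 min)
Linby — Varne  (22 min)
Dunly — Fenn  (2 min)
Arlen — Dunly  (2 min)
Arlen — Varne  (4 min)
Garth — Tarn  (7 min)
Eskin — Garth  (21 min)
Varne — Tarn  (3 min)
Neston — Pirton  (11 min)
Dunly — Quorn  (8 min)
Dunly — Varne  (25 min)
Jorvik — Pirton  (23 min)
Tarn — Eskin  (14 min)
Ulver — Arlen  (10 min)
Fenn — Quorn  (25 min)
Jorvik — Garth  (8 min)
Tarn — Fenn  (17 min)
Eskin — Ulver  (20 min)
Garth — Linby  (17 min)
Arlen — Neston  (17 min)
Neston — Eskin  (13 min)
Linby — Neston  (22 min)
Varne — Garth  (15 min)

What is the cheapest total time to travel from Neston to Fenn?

21 min

Candidate routes:
Neston → Garth → Tarn → Varne → Fenn: 10+7+3+6 = 26
Neston → Arlen → Dunly → Fenn: 17+2+2 = 21
The minimum is 21 min via Neston → Arlen → Dunly → Fenn.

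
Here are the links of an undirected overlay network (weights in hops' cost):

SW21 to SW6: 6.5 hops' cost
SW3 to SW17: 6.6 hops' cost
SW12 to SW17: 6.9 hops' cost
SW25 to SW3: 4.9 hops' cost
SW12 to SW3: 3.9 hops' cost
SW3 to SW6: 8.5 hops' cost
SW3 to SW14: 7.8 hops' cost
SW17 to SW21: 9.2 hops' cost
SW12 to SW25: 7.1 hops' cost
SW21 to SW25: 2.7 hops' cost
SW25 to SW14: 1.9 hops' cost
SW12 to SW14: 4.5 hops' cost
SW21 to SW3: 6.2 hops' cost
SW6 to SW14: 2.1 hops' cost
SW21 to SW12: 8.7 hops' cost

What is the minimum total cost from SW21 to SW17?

Shortest distances from SW21:
SW21: 0
SW25: 2.7  (via SW21)
SW14: 4.6  (via SW25)
SW3: 6.2  (via SW21)
SW6: 6.5  (via SW21)
SW12: 8.7  (via SW21)
SW17: 9.2  (via SW21)
Shortest route: SW21–SW17 = 9.2 hops' cost.

9.2 hops' cost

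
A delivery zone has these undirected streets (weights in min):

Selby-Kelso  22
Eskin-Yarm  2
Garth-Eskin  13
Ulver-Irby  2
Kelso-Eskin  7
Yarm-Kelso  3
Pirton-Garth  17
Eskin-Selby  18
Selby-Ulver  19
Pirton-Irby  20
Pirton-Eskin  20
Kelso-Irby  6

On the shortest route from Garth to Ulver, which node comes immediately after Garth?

Candidate routes:
Garth - Eskin - Kelso - Irby - Ulver: 13+7+6+2 = 28
Garth - Pirton - Eskin - Yarm - Kelso - Irby - Ulver: 17+20+2+3+6+2 = 50
Garth - Eskin - Yarm - Kelso - Irby - Ulver: 13+2+3+6+2 = 26
Garth - Pirton - Irby - Ulver: 17+20+2 = 39
Cheapest is Garth - Eskin - Yarm - Kelso - Irby - Ulver at 26 min.
So from Garth the first move is to Eskin.

Eskin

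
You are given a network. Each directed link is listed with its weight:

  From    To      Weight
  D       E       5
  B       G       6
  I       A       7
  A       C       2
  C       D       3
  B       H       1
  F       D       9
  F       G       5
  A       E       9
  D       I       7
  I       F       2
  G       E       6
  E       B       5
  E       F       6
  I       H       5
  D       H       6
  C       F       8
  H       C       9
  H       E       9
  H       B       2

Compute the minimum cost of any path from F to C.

Candidate routes:
F → D → H → C: 9+6+9 = 24
F → D → I → A → C: 9+7+7+2 = 25
The minimum is 24 via F → D → H → C.

24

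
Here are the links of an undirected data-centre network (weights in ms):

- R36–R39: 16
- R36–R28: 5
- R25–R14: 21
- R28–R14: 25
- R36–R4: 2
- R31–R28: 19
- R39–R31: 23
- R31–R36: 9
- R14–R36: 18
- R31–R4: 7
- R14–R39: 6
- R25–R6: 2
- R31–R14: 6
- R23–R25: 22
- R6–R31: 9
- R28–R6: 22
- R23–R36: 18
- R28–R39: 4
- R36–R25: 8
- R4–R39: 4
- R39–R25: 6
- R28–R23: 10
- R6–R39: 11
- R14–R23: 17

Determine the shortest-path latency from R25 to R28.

Shortest distances from R25:
R25: 0
R6: 2  (via R25)
R39: 6  (via R25)
R36: 8  (via R25)
R4: 10  (via R39)
R28: 10  (via R39)
Shortest route: R25 → R39 → R28 = 10 ms.

10 ms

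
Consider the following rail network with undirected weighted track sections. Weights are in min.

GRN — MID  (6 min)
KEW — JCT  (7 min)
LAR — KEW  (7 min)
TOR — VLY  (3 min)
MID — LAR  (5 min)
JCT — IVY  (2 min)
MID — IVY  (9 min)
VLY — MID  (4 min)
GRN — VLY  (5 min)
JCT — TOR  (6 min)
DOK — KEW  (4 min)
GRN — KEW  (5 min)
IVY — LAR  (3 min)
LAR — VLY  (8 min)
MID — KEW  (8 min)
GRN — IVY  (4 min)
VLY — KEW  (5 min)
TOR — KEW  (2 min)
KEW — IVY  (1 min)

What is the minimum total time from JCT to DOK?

7 min

Compare a few routes:
JCT–IVY–KEW–DOK: 2+1+4 = 7
JCT–KEW–DOK: 7+4 = 11
Cheapest is JCT–IVY–KEW–DOK at 7 min.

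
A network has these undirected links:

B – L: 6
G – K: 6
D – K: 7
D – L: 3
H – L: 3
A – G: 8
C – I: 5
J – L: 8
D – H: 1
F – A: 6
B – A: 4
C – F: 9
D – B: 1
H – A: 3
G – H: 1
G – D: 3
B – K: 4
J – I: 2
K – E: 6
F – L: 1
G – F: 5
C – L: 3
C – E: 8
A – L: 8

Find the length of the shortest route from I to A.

14

Settle nodes by increasing distance from I:
I: 0
J: 2  (via I)
C: 5  (via I)
L: 8  (via C)
F: 9  (via L)
D: 11  (via L)
H: 11  (via L)
B: 12  (via D)
G: 12  (via H)
E: 13  (via C)
A: 14  (via H)
Shortest route: I → C → L → H → A = 14.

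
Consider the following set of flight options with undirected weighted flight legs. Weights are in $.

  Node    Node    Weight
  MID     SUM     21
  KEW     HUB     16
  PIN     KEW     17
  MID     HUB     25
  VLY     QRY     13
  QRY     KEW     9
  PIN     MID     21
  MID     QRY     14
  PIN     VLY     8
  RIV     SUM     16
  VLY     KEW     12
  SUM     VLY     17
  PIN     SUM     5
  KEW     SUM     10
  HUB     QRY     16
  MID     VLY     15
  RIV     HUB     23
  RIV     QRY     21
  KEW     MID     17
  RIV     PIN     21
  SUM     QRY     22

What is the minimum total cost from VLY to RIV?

$29

Shortest distances from VLY:
VLY: 0
PIN: 8  (via VLY)
KEW: 12  (via VLY)
QRY: 13  (via VLY)
SUM: 13  (via PIN)
MID: 15  (via VLY)
HUB: 28  (via KEW)
RIV: 29  (via PIN)
Shortest route: VLY → PIN → RIV = $29.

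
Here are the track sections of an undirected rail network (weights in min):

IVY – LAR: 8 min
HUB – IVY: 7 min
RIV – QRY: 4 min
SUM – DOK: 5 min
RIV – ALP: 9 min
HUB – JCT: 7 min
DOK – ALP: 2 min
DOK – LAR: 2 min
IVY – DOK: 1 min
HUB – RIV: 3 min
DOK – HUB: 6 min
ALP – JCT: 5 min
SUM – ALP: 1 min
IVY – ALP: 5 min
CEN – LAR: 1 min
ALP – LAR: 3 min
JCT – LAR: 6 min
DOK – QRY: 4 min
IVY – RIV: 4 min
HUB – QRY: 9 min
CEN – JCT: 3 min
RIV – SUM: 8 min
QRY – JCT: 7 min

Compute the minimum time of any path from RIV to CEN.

8 min

Compare a few routes:
RIV - IVY - DOK - ALP - LAR - CEN: 4+1+2+3+1 = 11
RIV - IVY - DOK - LAR - CEN: 4+1+2+1 = 8
RIV - QRY - DOK - LAR - CEN: 4+4+2+1 = 11
The minimum is 8 min via RIV - IVY - DOK - LAR - CEN.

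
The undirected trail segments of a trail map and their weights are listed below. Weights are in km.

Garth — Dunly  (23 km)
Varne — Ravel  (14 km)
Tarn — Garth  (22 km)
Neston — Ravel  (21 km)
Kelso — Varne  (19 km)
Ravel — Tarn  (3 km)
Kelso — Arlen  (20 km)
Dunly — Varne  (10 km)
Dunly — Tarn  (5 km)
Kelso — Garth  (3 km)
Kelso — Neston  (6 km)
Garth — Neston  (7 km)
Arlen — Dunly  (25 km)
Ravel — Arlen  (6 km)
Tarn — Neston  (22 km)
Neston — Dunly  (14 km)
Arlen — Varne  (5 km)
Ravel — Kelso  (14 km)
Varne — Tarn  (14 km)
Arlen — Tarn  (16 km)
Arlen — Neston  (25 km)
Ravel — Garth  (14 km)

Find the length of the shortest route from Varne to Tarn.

Compare a few routes:
Varne–Tarn: 14 = 14
Varne–Dunly–Tarn: 10+5 = 15
Varne–Ravel–Tarn: 14+3 = 17
Varne–Arlen–Tarn: 5+16 = 21
Cheapest is Varne–Tarn at 14 km.

14 km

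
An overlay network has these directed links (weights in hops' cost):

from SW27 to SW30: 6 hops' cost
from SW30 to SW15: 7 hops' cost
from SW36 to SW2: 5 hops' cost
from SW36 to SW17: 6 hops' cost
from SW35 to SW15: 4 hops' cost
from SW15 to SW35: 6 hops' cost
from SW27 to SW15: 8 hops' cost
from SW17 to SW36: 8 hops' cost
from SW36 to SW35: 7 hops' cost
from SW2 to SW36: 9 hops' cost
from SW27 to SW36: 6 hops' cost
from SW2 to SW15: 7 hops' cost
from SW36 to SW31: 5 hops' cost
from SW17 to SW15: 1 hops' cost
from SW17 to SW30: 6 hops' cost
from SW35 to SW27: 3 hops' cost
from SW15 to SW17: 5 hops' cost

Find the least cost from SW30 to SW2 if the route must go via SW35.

27 hops' cost

Best SW30 to SW35: SW30–SW15–SW35 costing 13
Best SW35 to SW2: SW35–SW27–SW36–SW2 costing 14
Total via SW35: 13 + 14 = 27 hops' cost.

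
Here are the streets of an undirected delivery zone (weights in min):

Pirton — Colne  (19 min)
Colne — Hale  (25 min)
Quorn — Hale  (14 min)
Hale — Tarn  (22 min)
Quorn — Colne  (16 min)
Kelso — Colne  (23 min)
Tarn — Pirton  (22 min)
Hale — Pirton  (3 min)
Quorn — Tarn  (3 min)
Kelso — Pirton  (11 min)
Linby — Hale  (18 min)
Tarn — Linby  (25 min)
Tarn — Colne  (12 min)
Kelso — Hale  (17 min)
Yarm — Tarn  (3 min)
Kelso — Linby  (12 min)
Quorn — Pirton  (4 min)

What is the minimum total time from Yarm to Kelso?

21 min

Enumerating some paths:
Yarm–Tarn–Quorn–Pirton–Kelso: 3+3+4+11 = 21
Yarm–Tarn–Quorn–Pirton–Hale–Kelso: 3+3+4+3+17 = 30
Cheapest is Yarm–Tarn–Quorn–Pirton–Kelso at 21 min.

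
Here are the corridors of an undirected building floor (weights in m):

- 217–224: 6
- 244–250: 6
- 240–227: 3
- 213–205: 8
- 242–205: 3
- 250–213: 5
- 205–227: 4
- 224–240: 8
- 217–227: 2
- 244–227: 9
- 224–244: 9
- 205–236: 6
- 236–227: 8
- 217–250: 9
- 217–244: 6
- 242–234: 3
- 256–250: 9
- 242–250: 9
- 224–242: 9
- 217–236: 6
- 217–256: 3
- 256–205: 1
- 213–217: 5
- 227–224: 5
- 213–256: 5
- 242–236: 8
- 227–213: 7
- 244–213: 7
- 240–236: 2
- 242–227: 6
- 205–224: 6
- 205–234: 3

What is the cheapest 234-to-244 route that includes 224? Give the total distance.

Best 234 to 224: 234–205–224 costing 9
Best 224 to 244: 224–244 costing 9
Total via 224: 9 + 9 = 18 m.

18 m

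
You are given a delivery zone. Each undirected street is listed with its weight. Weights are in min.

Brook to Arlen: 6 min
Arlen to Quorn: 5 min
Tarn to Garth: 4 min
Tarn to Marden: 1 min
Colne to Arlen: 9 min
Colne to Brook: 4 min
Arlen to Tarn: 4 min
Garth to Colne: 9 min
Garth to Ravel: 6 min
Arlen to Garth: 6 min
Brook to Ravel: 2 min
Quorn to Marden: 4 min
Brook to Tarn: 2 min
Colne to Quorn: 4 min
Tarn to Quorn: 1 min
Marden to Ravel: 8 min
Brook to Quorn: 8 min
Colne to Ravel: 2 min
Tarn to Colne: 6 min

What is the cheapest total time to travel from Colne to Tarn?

Settle nodes by increasing distance from Colne:
Colne: 0
Ravel: 2  (via Colne)
Brook: 4  (via Colne)
Quorn: 4  (via Colne)
Tarn: 5  (via Quorn)
Shortest route: Colne → Quorn → Tarn = 5 min.

5 min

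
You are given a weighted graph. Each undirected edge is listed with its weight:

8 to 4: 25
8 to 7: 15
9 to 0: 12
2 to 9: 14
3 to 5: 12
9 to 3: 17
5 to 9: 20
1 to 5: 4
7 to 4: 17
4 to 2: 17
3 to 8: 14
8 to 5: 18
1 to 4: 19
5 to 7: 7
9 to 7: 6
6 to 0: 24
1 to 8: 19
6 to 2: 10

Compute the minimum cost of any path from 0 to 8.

Enumerating some paths:
0 → 9 → 7 → 5 → 8: 12+6+7+18 = 43
0 → 9 → 7 → 8: 12+6+15 = 33
The minimum is 33 via 0 → 9 → 7 → 8.

33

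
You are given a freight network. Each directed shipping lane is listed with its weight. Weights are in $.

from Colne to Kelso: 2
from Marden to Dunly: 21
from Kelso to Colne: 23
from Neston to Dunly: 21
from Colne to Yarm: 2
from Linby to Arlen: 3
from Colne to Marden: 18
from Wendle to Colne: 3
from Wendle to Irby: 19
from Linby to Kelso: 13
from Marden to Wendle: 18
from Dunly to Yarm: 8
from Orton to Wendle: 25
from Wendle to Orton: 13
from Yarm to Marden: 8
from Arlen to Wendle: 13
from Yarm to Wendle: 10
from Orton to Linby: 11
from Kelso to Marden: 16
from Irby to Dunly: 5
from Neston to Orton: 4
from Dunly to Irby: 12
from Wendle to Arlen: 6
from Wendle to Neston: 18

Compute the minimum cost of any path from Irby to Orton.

$36

Candidate routes:
Irby–Dunly–Yarm–Wendle–Neston–Orton: 5+8+10+18+4 = 45
Irby–Dunly–Yarm–Wendle–Orton: 5+8+10+13 = 36
Cheapest is Irby–Dunly–Yarm–Wendle–Orton at $36.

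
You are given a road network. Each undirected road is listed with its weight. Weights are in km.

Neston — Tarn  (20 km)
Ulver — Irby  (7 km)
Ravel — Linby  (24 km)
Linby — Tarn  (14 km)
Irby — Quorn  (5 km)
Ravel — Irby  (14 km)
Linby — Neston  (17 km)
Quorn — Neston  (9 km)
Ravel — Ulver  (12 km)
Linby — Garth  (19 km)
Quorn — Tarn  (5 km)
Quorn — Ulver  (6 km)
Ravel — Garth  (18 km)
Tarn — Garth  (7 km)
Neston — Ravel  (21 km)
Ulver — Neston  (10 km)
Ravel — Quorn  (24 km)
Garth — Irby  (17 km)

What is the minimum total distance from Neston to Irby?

14 km

Shortest distances from Neston:
Neston: 0
Quorn: 9  (via Neston)
Ulver: 10  (via Neston)
Irby: 14  (via Quorn)
Shortest route: Neston → Quorn → Irby = 14 km.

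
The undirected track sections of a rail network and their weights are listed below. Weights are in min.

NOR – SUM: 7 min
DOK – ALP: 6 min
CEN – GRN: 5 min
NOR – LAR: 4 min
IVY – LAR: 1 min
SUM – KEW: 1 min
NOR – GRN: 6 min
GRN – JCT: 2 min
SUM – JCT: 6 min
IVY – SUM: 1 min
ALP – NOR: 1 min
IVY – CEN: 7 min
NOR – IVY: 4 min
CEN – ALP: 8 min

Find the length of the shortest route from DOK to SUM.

Shortest distances from DOK:
DOK: 0
ALP: 6  (via DOK)
NOR: 7  (via ALP)
IVY: 11  (via NOR)
LAR: 11  (via NOR)
SUM: 12  (via IVY)
Shortest route: DOK–ALP–NOR–IVY–SUM = 12 min.

12 min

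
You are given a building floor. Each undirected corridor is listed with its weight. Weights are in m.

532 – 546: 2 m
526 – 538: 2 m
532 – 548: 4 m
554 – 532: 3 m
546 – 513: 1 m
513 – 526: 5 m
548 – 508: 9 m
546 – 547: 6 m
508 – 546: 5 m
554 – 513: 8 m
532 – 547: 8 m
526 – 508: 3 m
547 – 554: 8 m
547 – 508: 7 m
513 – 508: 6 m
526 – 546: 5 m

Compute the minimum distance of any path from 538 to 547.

Candidate routes:
538–526–546–547: 2+5+6 = 13
538–526–508–547: 2+3+7 = 12
Cheapest is 538–526–508–547 at 12 m.

12 m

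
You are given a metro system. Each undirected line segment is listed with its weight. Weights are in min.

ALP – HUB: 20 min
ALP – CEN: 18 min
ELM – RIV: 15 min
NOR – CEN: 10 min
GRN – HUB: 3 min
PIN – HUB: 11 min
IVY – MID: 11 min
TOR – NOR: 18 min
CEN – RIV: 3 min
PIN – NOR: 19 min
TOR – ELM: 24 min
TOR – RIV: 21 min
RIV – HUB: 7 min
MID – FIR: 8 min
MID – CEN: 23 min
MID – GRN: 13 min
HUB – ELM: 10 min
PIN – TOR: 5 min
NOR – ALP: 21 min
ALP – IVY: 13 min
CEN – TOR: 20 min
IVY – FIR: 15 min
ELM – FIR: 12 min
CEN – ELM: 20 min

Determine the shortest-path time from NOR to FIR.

Enumerating some paths:
NOR → CEN → RIV → ELM → FIR: 10+3+15+12 = 40
NOR → CEN → MID → FIR: 10+23+8 = 41
The minimum is 40 min via NOR → CEN → RIV → ELM → FIR.

40 min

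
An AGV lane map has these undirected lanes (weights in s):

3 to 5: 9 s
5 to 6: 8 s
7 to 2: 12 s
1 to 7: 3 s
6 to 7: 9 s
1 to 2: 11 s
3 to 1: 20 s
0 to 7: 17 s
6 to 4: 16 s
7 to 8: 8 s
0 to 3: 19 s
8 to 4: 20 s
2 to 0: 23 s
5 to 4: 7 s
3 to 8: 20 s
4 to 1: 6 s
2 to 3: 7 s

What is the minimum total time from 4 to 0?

Running Dijkstra from 4:
4: 0
1: 6  (via 4)
5: 7  (via 4)
7: 9  (via 1)
6: 15  (via 5)
3: 16  (via 5)
2: 17  (via 1)
8: 17  (via 7)
0: 26  (via 7)
Shortest route: 4 → 1 → 7 → 0 = 26 s.

26 s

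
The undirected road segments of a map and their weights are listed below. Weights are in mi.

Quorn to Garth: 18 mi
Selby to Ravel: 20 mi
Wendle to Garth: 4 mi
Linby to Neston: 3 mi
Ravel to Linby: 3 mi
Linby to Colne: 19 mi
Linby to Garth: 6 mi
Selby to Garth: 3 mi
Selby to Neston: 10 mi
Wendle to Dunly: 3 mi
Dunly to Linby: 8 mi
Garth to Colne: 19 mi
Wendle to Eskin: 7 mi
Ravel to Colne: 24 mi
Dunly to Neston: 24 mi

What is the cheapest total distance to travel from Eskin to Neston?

20 mi

Candidate routes:
Eskin–Wendle–Garth–Selby–Neston: 7+4+3+10 = 24
Eskin–Wendle–Dunly–Linby–Neston: 7+3+8+3 = 21
Eskin–Wendle–Dunly–Neston: 7+3+24 = 34
Eskin–Wendle–Garth–Linby–Neston: 7+4+6+3 = 20
The minimum is 20 mi via Eskin–Wendle–Garth–Linby–Neston.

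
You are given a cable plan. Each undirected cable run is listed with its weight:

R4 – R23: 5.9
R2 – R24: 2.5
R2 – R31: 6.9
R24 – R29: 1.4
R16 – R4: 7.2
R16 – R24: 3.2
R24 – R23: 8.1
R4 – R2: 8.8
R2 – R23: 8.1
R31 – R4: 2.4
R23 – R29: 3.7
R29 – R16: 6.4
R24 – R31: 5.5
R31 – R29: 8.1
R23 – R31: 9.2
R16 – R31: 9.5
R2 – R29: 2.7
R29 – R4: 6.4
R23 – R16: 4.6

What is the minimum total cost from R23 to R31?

Shortest distances from R23:
R23: 0
R29: 3.7  (via R23)
R16: 4.6  (via R23)
R24: 5.1  (via R29)
R4: 5.9  (via R23)
R2: 6.4  (via R29)
R31: 8.3  (via R4)
Shortest route: R23–R4–R31 = 8.3.

8.3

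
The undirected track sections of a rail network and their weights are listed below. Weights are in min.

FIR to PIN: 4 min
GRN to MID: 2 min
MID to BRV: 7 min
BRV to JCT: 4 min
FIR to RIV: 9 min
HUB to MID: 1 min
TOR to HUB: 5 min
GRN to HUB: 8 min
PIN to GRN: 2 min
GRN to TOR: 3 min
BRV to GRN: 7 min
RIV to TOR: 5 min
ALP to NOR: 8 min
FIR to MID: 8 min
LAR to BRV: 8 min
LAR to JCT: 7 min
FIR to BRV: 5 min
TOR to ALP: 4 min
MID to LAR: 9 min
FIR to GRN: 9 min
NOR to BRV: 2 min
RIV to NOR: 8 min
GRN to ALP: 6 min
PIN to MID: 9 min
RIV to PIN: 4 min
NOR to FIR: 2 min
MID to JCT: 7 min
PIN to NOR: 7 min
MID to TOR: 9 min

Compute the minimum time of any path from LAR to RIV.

17 min

Settle nodes by increasing distance from LAR:
LAR: 0
JCT: 7  (via LAR)
BRV: 8  (via LAR)
MID: 9  (via LAR)
NOR: 10  (via BRV)
HUB: 10  (via MID)
GRN: 11  (via MID)
FIR: 12  (via NOR)
PIN: 13  (via GRN)
TOR: 14  (via GRN)
ALP: 17  (via GRN)
RIV: 17  (via PIN)
Shortest route: LAR–MID–GRN–PIN–RIV = 17 min.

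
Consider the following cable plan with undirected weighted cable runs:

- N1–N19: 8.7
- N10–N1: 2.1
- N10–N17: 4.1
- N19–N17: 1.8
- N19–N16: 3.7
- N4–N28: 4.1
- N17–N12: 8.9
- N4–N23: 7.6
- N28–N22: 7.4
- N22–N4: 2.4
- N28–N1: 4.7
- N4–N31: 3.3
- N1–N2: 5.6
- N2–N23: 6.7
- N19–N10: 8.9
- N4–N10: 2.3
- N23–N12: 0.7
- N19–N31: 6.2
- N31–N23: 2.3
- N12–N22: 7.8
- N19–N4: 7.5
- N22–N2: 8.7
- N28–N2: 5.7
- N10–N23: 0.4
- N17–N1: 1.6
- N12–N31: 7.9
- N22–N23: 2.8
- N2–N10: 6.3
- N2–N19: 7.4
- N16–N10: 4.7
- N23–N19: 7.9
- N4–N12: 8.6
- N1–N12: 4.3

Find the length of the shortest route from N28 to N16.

Running Dijkstra from N28:
N28: 0
N4: 4.1  (via N28)
N1: 4.7  (via N28)
N2: 5.7  (via N28)
N17: 6.3  (via N1)
N10: 6.4  (via N4)
N22: 6.5  (via N4)
N23: 6.8  (via N10)
N31: 7.4  (via N4)
N12: 7.5  (via N23)
N19: 8.1  (via N17)
N16: 11.1  (via N10)
Shortest route: N28–N4–N10–N16 = 11.1.

11.1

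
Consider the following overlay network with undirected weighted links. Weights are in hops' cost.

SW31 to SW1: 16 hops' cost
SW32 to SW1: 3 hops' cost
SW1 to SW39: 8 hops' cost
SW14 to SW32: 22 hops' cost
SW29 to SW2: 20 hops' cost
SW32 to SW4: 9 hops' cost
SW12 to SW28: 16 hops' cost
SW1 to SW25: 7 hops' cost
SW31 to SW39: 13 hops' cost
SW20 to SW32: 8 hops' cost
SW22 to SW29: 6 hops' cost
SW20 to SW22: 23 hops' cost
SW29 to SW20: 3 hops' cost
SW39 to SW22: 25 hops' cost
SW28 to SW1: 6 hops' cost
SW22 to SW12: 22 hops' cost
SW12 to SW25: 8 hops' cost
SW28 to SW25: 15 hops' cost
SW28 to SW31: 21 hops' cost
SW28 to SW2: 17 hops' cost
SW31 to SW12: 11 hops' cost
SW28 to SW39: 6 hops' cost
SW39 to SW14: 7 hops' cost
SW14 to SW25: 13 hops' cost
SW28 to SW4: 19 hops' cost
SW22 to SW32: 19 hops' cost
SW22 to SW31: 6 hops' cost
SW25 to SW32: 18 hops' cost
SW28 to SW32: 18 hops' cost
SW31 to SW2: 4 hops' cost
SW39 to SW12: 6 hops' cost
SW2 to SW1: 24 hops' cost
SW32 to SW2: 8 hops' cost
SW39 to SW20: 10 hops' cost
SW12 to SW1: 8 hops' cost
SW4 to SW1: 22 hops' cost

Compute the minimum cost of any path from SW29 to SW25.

Settle nodes by increasing distance from SW29:
SW29: 0
SW20: 3  (via SW29)
SW22: 6  (via SW29)
SW32: 11  (via SW20)
SW31: 12  (via SW22)
SW39: 13  (via SW20)
SW1: 14  (via SW32)
SW2: 16  (via SW31)
SW28: 19  (via SW39)
SW12: 19  (via SW39)
SW14: 20  (via SW39)
SW4: 20  (via SW32)
SW25: 21  (via SW1)
Shortest route: SW29 → SW20 → SW32 → SW1 → SW25 = 21 hops' cost.

21 hops' cost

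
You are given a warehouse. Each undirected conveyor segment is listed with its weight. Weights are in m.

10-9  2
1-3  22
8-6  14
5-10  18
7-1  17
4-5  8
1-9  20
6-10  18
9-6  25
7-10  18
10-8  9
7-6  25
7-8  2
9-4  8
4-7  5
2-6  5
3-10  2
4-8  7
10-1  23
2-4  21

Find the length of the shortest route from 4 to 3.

Enumerating some paths:
4–7–8–10–3: 5+2+9+2 = 18
4–9–10–3: 8+2+2 = 12
4–7–10–3: 5+18+2 = 25
4–8–10–3: 7+9+2 = 18
The minimum is 12 m via 4–9–10–3.

12 m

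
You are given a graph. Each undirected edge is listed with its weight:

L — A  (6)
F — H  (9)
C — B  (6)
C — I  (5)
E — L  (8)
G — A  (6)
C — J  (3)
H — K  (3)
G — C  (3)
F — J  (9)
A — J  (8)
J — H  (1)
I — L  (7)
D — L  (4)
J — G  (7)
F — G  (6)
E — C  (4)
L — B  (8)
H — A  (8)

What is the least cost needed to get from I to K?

12

Enumerating some paths:
I–L–A–H–K: 7+6+8+3 = 24
I–C–G–A–H–K: 5+3+6+8+3 = 25
I–C–J–H–K: 5+3+1+3 = 12
I–C–G–J–H–K: 5+3+7+1+3 = 19
Cheapest is I–C–J–H–K at 12.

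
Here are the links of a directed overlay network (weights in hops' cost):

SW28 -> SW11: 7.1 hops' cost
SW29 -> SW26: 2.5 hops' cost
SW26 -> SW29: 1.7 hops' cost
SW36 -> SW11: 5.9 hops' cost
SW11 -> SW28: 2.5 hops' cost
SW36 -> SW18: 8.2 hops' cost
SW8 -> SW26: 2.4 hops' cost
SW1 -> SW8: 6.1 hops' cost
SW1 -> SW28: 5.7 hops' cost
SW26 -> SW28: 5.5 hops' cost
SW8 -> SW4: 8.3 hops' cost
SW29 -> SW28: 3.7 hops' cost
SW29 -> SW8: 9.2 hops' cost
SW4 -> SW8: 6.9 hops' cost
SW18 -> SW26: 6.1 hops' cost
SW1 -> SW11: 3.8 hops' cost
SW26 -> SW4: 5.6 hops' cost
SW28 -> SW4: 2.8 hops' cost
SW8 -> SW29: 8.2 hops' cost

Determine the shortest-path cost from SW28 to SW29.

13.8 hops' cost

Running Dijkstra from SW28:
SW28: 0
SW4: 2.8  (via SW28)
SW11: 7.1  (via SW28)
SW8: 9.7  (via SW4)
SW26: 12.1  (via SW8)
SW29: 13.8  (via SW26)
Shortest route: SW28 → SW4 → SW8 → SW26 → SW29 = 13.8 hops' cost.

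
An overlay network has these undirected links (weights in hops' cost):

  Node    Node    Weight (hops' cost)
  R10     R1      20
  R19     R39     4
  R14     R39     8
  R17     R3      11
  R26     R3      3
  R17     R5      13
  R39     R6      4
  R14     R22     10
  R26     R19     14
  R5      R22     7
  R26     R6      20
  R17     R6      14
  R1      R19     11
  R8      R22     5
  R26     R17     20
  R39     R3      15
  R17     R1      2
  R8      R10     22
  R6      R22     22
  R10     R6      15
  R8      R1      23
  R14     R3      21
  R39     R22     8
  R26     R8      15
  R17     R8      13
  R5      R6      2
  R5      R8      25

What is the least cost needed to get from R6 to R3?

19 hops' cost

Settle nodes by increasing distance from R6:
R6: 0
R5: 2  (via R6)
R39: 4  (via R6)
R19: 8  (via R39)
R22: 9  (via R5)
R14: 12  (via R39)
R8: 14  (via R22)
R17: 14  (via R6)
R10: 15  (via R6)
R1: 16  (via R17)
R3: 19  (via R39)
Shortest route: R6 → R39 → R3 = 19 hops' cost.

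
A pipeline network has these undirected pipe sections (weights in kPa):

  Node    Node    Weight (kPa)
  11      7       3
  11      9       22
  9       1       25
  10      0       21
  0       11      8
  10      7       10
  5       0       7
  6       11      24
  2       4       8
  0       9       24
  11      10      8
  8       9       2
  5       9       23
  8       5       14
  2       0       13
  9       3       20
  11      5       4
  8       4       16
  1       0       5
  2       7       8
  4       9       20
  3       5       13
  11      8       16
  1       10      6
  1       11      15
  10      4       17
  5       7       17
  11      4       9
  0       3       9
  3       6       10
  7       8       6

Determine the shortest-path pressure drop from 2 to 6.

Shortest distances from 2:
2: 0
4: 8  (via 2)
7: 8  (via 2)
11: 11  (via 7)
0: 13  (via 2)
8: 14  (via 7)
5: 15  (via 11)
9: 16  (via 8)
1: 18  (via 0)
10: 18  (via 7)
3: 22  (via 0)
6: 32  (via 3)
Shortest route: 2 → 0 → 3 → 6 = 32 kPa.

32 kPa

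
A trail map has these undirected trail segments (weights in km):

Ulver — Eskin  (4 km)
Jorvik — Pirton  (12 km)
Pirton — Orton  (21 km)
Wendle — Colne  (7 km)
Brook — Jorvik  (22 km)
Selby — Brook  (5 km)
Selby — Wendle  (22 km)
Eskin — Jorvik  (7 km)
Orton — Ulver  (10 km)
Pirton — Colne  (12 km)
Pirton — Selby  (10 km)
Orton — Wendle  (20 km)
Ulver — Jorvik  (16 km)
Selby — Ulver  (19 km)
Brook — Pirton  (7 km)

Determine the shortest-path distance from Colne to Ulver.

Candidate routes:
Colne–Wendle–Orton–Ulver: 7+20+10 = 37
Colne–Pirton–Jorvik–Eskin–Ulver: 12+12+7+4 = 35
The minimum is 35 km via Colne–Pirton–Jorvik–Eskin–Ulver.

35 km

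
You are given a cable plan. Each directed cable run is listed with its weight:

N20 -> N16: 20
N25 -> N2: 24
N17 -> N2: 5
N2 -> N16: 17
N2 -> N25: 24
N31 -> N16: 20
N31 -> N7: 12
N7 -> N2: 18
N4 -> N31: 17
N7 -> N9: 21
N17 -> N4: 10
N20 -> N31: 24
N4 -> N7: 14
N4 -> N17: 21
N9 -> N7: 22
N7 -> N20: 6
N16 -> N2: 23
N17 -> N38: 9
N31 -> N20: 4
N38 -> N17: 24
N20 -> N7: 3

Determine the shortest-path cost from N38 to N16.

Compare a few routes:
N38 → N17 → N4 → N7 → N20 → N16: 24+10+14+6+20 = 74
N38 → N17 → N2 → N16: 24+5+17 = 46
N38 → N17 → N4 → N31 → N16: 24+10+17+20 = 71
N38 → N17 → N4 → N31 → N20 → N16: 24+10+17+4+20 = 75
Cheapest is N38 → N17 → N2 → N16 at 46.

46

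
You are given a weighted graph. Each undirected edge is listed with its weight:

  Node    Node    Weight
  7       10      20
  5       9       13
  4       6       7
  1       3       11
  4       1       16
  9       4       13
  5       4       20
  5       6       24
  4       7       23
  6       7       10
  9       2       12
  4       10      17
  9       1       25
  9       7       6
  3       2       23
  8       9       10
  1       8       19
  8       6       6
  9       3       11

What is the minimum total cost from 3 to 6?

27

Candidate routes:
3 - 9 - 4 - 6: 11+13+7 = 31
3 - 1 - 4 - 6: 11+16+7 = 34
3 - 9 - 7 - 6: 11+6+10 = 27
Cheapest is 3 - 9 - 7 - 6 at 27.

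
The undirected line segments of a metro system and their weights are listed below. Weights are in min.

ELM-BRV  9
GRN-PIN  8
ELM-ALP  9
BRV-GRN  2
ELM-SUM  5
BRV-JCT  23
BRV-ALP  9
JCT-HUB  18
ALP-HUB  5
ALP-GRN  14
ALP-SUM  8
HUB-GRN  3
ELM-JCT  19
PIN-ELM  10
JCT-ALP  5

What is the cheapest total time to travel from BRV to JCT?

Running Dijkstra from BRV:
BRV: 0
GRN: 2  (via BRV)
HUB: 5  (via GRN)
ALP: 9  (via BRV)
ELM: 9  (via BRV)
PIN: 10  (via GRN)
JCT: 14  (via ALP)
Shortest route: BRV → ALP → JCT = 14 min.

14 min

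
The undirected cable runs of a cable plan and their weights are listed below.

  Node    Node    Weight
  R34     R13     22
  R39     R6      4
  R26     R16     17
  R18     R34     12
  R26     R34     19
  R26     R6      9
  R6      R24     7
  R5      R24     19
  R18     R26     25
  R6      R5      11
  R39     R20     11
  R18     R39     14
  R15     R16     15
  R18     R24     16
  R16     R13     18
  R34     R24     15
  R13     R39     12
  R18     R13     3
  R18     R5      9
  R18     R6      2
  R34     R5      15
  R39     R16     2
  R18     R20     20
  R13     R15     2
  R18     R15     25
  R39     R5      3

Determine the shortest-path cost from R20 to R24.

22

Compare a few routes:
R20 → R39 → R6 → R24: 11+4+7 = 22
R20 → R39 → R5 → R6 → R24: 11+3+11+7 = 32
R20 → R18 → R6 → R24: 20+2+7 = 29
R20 → R39 → R5 → R18 → R6 → R24: 11+3+9+2+7 = 32
The minimum is 22 via R20 → R39 → R6 → R24.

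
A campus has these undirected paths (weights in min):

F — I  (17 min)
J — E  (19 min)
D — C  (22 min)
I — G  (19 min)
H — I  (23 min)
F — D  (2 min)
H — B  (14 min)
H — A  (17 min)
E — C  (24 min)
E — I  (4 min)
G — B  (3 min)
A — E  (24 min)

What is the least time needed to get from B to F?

39 min

Candidate routes:
B → G → I → F: 3+19+17 = 39
B → H → I → F: 14+23+17 = 54
Cheapest is B → G → I → F at 39 min.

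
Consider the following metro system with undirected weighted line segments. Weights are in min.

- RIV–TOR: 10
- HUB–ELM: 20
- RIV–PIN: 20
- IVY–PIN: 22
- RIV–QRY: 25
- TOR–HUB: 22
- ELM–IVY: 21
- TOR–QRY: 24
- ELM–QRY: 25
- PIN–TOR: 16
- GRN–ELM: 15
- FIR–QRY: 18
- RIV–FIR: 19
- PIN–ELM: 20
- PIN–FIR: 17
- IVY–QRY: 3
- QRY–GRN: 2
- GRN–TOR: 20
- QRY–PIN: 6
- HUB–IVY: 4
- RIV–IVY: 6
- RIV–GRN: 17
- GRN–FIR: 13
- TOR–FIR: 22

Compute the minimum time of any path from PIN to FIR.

Settle nodes by increasing distance from PIN:
PIN: 0
QRY: 6  (via PIN)
GRN: 8  (via QRY)
IVY: 9  (via QRY)
HUB: 13  (via IVY)
RIV: 15  (via IVY)
TOR: 16  (via PIN)
FIR: 17  (via PIN)
Shortest route: PIN–FIR = 17 min.

17 min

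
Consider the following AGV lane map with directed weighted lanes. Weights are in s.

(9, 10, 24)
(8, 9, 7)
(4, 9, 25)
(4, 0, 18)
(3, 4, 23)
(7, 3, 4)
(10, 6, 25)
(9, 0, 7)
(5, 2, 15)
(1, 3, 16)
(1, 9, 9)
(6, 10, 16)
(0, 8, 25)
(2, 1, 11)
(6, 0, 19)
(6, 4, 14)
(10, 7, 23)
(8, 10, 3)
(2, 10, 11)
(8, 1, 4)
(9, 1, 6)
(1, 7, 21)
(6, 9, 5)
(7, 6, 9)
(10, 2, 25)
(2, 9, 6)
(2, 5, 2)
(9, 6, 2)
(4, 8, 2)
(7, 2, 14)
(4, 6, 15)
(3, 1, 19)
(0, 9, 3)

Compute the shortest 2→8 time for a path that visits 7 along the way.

57 s

Best 2 to 7: 2–1–7 costing 32
Best 7 to 8: 7–6–4–8 costing 25
Total via 7: 32 + 25 = 57 s.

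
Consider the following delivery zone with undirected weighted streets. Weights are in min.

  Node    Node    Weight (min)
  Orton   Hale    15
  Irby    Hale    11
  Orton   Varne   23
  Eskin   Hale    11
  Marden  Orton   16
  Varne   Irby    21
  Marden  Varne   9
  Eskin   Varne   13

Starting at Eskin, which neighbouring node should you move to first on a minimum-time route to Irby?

Enumerating some paths:
Eskin–Varne–Irby: 13+21 = 34
Eskin–Hale–Irby: 11+11 = 22
The minimum is 22 min via Eskin–Hale–Irby.
So from Eskin the first move is to Hale.

Hale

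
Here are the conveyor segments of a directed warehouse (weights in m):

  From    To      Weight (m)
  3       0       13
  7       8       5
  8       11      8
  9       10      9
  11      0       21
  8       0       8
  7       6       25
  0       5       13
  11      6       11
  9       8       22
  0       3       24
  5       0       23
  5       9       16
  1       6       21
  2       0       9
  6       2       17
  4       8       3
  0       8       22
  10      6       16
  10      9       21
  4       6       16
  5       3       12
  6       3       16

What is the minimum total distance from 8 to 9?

37 m

Settle nodes by increasing distance from 8:
8: 0
0: 8  (via 8)
11: 8  (via 8)
6: 19  (via 11)
5: 21  (via 0)
3: 32  (via 0)
2: 36  (via 6)
9: 37  (via 5)
Shortest route: 8–0–5–9 = 37 m.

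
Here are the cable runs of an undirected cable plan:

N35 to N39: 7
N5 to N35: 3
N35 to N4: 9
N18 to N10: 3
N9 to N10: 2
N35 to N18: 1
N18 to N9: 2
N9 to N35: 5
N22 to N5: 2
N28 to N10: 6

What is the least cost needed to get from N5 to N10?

Shortest distances from N5:
N5: 0
N22: 2  (via N5)
N35: 3  (via N5)
N18: 4  (via N35)
N9: 6  (via N18)
N10: 7  (via N18)
Shortest route: N5 → N35 → N18 → N10 = 7.

7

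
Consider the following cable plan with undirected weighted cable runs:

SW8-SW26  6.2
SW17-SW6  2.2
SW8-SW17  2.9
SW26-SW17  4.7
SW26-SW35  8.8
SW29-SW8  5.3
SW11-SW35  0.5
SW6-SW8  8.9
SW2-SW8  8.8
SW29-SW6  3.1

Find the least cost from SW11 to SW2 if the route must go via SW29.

33.4

Best SW11 to SW29: SW11–SW35–SW26–SW17–SW6–SW29 costing 19.3
Shortest SW29→SW2: SW29–SW8–SW2 = 14.1
Total via SW29: 19.3 + 14.1 = 33.4.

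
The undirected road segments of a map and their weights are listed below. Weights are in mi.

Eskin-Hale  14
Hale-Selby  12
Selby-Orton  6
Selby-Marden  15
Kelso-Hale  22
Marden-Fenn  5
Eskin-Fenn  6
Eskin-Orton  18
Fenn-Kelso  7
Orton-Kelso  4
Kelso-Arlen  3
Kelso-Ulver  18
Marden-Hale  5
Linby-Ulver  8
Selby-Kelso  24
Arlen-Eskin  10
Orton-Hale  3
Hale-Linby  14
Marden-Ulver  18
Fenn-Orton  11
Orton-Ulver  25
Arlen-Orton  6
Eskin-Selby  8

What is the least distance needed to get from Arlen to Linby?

Shortest distances from Arlen:
Arlen: 0
Kelso: 3  (via Arlen)
Orton: 6  (via Arlen)
Hale: 9  (via Orton)
Eskin: 10  (via Arlen)
Fenn: 10  (via Kelso)
Selby: 12  (via Orton)
Marden: 14  (via Hale)
Ulver: 21  (via Kelso)
Linby: 23  (via Hale)
Shortest route: Arlen → Orton → Hale → Linby = 23 mi.

23 mi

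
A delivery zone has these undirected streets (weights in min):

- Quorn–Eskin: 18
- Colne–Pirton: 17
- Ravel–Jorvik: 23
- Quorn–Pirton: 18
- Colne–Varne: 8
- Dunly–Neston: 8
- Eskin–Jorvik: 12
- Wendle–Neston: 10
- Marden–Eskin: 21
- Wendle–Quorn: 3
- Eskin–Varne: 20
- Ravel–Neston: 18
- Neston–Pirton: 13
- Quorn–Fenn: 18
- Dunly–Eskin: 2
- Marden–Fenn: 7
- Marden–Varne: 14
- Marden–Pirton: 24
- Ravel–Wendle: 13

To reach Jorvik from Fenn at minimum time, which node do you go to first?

Candidate routes:
Fenn → Marden → Eskin → Jorvik: 7+21+12 = 40
Fenn → Quorn → Eskin → Jorvik: 18+18+12 = 48
Cheapest is Fenn → Marden → Eskin → Jorvik at 40 min.
So from Fenn the first move is to Marden.

Marden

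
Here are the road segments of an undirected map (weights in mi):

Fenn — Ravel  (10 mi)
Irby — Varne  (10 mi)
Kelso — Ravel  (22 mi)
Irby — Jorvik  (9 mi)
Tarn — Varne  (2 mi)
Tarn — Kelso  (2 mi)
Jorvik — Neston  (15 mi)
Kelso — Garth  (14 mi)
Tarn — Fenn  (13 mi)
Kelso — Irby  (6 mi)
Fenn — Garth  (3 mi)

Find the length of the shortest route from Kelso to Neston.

Candidate routes:
Kelso - Tarn - Varne - Irby - Jorvik - Neston: 2+2+10+9+15 = 38
Kelso - Irby - Jorvik - Neston: 6+9+15 = 30
Cheapest is Kelso - Irby - Jorvik - Neston at 30 mi.

30 mi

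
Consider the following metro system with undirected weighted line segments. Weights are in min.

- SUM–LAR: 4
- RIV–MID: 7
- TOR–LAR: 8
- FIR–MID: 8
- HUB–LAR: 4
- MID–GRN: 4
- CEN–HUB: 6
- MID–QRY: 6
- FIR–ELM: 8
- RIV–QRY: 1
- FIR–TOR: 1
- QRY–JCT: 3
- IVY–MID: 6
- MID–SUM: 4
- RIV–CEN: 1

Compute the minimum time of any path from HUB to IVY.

18 min

Running Dijkstra from HUB:
HUB: 0
LAR: 4  (via HUB)
CEN: 6  (via HUB)
RIV: 7  (via CEN)
SUM: 8  (via LAR)
QRY: 8  (via RIV)
JCT: 11  (via QRY)
TOR: 12  (via LAR)
MID: 12  (via SUM)
FIR: 13  (via TOR)
GRN: 16  (via MID)
IVY: 18  (via MID)
Shortest route: HUB–LAR–SUM–MID–IVY = 18 min.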